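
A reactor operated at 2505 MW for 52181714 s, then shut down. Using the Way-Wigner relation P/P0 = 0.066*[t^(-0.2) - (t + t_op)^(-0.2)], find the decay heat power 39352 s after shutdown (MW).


P/P0 = 0.066 * [t^(-0.2) - (t + t_op)^(-0.2)]
P/P0 = 0.066 * [39352^(-0.2) - (39352 + 52181714)^(-0.2)]
P/P0 = 0.066 * [0.1205054 - 0.02860427] = 0.006065475
P = 2505 * 0.006065475 = 15.194 MW

15.194


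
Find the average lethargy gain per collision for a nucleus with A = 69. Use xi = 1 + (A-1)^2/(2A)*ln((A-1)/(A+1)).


xi = 1 + (A-1)^2/(2A) * ln((A-1)/(A+1))
xi = 1 + (69-1)^2/(2*69) * ln((69-1)/(69 +1))
xi = 0.028707

0.028707


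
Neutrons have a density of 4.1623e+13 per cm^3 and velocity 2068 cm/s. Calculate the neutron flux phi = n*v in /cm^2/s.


phi = n * v
phi = 4.1623e+13 * 2068
phi = 8.6076e+16 /cm^2/s

8.6076e+16


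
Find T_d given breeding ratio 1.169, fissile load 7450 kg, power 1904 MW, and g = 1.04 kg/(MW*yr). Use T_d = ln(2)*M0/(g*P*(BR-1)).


Breeding gain G = BR - 1 = 1.169 - 1 = 0.169
Fissile production rate = g * P * G = 1.04 * 1904 * 0.169 = 334.64704 kg/yr
T_d = ln(2) * M0 / (g * P * G)
T_d = ln(2) * 7450 / 334.64704 = 15.431 yr

15.431


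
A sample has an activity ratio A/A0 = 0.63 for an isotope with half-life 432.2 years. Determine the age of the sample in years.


lambda = ln(2) / t_half = ln(2) / 432.2 = 0.001603765 /yr
t = -ln(A/A0) / lambda
t = -ln(0.63) / 0.001603765
t = 288.09 yr

288.09


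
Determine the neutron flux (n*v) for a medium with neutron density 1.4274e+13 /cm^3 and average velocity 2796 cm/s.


phi = n * v
phi = 1.4274e+13 * 2796
phi = 3.9910e+16 /cm^2/s

3.9910e+16


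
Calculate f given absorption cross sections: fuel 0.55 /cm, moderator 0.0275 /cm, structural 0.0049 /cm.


f = Sigma_a_fuel / (Sigma_a_fuel + Sigma_a_mod + Sigma_a_other)
f = 0.55 / (0.55 + 0.0275 + 0.0049)
f = 0.94437

0.94437


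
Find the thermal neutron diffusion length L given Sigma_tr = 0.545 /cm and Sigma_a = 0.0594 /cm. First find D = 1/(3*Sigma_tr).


D = 1 / (3 * Sigma_tr) = 1 / (3 * 0.545) = 0.6116208 cm
L = sqrt(D / Sigma_a)
L = sqrt(0.6116208 / 0.0594)
L = 3.2088 cm

3.2088


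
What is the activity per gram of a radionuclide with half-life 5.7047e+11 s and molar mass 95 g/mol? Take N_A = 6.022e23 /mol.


lambda = ln(2) / t_half = ln(2) / 5.7047e+11 = 1.215046e-12 /s
SA = lambda * N_A / M
SA = 1.215046e-12 * 6.022e23 / 95
SA = 7.7021e+09 Bq/g

7.7021e+09


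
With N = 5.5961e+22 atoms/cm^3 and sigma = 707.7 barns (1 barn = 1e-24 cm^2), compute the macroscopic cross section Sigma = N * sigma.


Sigma = N * sigma_barns * 1e-24
Sigma = 5.5961e+22 * 707.7 * 1e-24
Sigma = 39.604 /cm

39.604


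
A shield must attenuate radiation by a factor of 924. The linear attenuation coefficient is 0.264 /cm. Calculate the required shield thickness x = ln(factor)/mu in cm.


x = ln(factor) / mu
x = ln(924) / 0.264
x = 25.866 cm

25.866


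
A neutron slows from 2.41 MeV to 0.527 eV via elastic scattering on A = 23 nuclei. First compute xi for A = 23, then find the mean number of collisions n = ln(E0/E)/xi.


xi = 1 + (A-1)^2/(2A)*ln((A-1)/(A+1)) = 0.08448899 (for A = 23)
n = ln(E0/E) / xi
n = ln(2.41e6 / 0.527) / 0.08448899
n = ln(4.573055e+06) / 0.08448899 = 181.51

181.51


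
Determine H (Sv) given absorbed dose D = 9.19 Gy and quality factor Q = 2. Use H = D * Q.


H = D * Q
H = 9.19 * 2
H = 18.380 Sv

18.380


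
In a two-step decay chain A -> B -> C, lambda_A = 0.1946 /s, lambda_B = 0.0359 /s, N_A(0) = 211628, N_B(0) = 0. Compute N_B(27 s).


N_B(t) = lambda_A * N_A0 / (lambda_B - lambda_A) * [exp(-lambda_A*t) - exp(-lambda_B*t)]
exp(-0.1946*27) = 0.005225525; exp(-0.0359*27) = 0.3793485
N_B = 0.1946 * 211628 / (0.0359 - 0.1946) * (0.005225525 - 0.3793485)
N_B = 97085

97085


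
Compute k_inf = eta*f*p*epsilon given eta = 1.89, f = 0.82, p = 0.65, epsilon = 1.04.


k_inf = eta * f * p * epsilon
k_inf = 1.89 * 0.82 * 0.65 * 1.04
k_inf = 1.0477

1.0477


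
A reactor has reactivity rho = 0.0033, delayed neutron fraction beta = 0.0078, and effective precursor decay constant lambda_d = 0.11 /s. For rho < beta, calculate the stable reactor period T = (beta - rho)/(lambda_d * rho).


T = (beta - rho) / (lambda_d * rho)
T = (0.0078 - 0.0033) / (0.11 * 0.0033)
T = 12.397 s

12.397


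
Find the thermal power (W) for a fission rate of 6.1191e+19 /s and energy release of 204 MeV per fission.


P = fission_rate * E_MeV * 1.602e-13
P = 6.1191e+19 * 204 * 1.602e-13
P = 1.9998e+09 W

1.9998e+09


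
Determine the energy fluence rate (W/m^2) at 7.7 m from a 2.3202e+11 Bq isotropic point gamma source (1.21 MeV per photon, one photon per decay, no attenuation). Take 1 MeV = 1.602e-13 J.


psi = A * E * 1.602e-13 / (4*pi*r^2)
psi = 2.3202e+11 * 1.21 * 1.602e-13 / (4*pi*7.7^2)
psi = 6.0365e-05 W/m^2

6.0365e-05


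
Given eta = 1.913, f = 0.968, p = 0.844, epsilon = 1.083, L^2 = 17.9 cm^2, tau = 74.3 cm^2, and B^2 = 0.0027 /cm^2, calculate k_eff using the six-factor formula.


k_inf = eta*f*p*eps = 1.913*0.968*0.844*1.083 = 1.692627
P_TNL = 1/(1 + L^2*B^2) = 1/(1 + 17.9*0.0027) = 0.9538981
P_FNL = exp(-B^2*tau) = exp(-0.0027*74.3) = 0.8182315
k_eff = k_inf * P_TNL * P_FNL = 1.692627 * 0.9538981 * 0.8182315
k_eff = 1.3211

1.3211


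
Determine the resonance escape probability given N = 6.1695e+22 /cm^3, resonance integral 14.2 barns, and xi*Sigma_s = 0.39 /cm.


p = exp(-N * I * 1e-24 / (xi*Sigma_s))
p = exp(-6.1695e+22 * 14.2 * 1e-24 / 0.39)
p = 0.10579

0.10579


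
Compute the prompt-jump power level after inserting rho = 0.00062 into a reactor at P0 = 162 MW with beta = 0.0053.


P1/P0 = beta / (beta - rho)
P1/P0 = 0.0053 / (0.0053 - 0.00062) = 1.132479
P1 = 162 * 1.132479 = 183.46 MW

183.46


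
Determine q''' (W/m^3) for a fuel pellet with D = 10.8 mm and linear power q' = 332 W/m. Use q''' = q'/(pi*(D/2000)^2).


r = D / 2 / 1000 = 10.8 / 2 / 1000 = 0.0054 m
q''' = q' / (pi * r^2)
q''' = 332 / (pi * 0.0054^2)
q''' = 3.6241e+06 W/m^3

3.6241e+06


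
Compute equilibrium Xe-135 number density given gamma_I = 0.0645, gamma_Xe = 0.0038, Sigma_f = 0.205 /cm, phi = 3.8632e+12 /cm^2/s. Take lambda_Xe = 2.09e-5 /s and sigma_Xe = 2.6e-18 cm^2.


Xe_eq = (gamma_I + gamma_Xe) * Sigma_f * phi / (lambda_Xe + sigma_Xe * phi)
Numerator = (0.0645 + 0.0038) * 0.205 * 3.8632e+12 = 5.409059e+10
Denominator = 2.09e-5 + 2.6e-18 * 3.8632e+12 = 3.094432e-05
Xe_eq = 5.409059e+10 / 3.094432e-05 = 1.7480e+15 /cm^3

1.7480e+15


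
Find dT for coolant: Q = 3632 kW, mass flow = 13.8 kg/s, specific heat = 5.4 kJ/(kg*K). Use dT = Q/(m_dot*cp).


dT = Q / (m_dot * cp)
dT = 3632 / (13.8 * 5.4)
dT = 48.739 C

48.739


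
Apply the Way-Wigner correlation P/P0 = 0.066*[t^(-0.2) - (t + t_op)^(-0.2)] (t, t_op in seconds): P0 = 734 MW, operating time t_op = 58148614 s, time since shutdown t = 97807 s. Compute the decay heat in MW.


P/P0 = 0.066 * [t^(-0.2) - (t + t_op)^(-0.2)]
P/P0 = 0.066 * [97807^(-0.2) - (97807 + 58148614)^(-0.2)]
P/P0 = 0.066 * [0.1004445 - 0.02798634] = 0.004782239
P = 734 * 0.004782239 = 3.5102 MW

3.5102


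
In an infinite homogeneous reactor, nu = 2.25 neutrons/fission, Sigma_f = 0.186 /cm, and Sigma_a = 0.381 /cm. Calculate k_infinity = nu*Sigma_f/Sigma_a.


k_inf = nu * Sigma_f / Sigma_a
k_inf = 2.25 * 0.186 / 0.381
k_inf = 1.0984

1.0984


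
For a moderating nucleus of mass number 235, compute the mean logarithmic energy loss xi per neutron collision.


xi = 1 + (A-1)^2/(2A) * ln((A-1)/(A+1))
xi = 1 + (235-1)^2/(2*235) * ln((235-1)/(235 +1))
xi = 0.0084865

0.0084865


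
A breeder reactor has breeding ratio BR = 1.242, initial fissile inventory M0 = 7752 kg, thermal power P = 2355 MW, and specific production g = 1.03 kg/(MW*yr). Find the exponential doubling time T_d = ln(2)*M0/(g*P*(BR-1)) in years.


Breeding gain G = BR - 1 = 1.242 - 1 = 0.242
Fissile production rate = g * P * G = 1.03 * 2355 * 0.242 = 587.0073 kg/yr
T_d = ln(2) * M0 / (g * P * G)
T_d = ln(2) * 7752 / 587.0073 = 9.1537 yr

9.1537


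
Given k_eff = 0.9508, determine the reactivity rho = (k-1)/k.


rho = (k_eff - 1) / k_eff
rho = (0.9508 - 1) / 0.9508
rho = -0.051746

-0.051746


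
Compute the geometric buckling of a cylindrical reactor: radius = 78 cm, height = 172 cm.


B^2 = (2.405/R)^2 + (pi/H)^2
B^2 = (2.405/78)^2 + (pi/172)^2
B^2 = 0.0012843 /cm^2

0.0012843


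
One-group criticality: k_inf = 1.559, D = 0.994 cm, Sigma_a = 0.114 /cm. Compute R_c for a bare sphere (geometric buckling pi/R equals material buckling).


L^2 = D / Sigma_a = 0.994 / 0.114 = 8.719298 cm^2
B_m^2 = (k_inf - 1) / L^2 = (1.559 - 1) / 8.719298 = 0.06411067 /cm^2
For a bare sphere: B_g = pi/R, so R_c = pi / sqrt(B_m^2)
R_c = pi / sqrt(0.06411067) = 12.408 cm

12.408


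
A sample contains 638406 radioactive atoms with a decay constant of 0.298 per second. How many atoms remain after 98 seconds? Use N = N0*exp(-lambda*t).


N = N0 * exp(-lambda * t)
N = 638406 * exp(-0.298 * 98)
N = 1.3242e-07

1.3242e-07


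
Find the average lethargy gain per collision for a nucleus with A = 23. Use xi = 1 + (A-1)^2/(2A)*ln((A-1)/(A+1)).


xi = 1 + (A-1)^2/(2A) * ln((A-1)/(A+1))
xi = 1 + (23-1)^2/(2*23) * ln((23-1)/(23 +1))
xi = 0.084489

0.084489


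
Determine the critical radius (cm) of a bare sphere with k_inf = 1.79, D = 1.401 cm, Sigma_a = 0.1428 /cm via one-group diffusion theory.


L^2 = D / Sigma_a = 1.401 / 0.1428 = 9.810924 cm^2
B_m^2 = (k_inf - 1) / L^2 = (1.79 - 1) / 9.810924 = 0.08052249 /cm^2
For a bare sphere: B_g = pi/R, so R_c = pi / sqrt(B_m^2)
R_c = pi / sqrt(0.08052249) = 11.071 cm

11.071


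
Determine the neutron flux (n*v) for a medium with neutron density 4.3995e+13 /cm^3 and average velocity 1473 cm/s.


phi = n * v
phi = 4.3995e+13 * 1473
phi = 6.4805e+16 /cm^2/s

6.4805e+16


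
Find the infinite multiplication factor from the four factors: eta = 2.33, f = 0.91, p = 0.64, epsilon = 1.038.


k_inf = eta * f * p * epsilon
k_inf = 2.33 * 0.91 * 0.64 * 1.038
k_inf = 1.4086

1.4086


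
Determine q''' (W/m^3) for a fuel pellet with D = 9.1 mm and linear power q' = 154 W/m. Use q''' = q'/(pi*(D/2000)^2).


r = D / 2 / 1000 = 9.1 / 2 / 1000 = 0.00455 m
q''' = q' / (pi * r^2)
q''' = 154 / (pi * 0.00455^2)
q''' = 2.3678e+06 W/m^3

2.3678e+06


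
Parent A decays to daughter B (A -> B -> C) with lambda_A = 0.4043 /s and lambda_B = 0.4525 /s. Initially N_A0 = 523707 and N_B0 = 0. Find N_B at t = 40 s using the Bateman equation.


N_B(t) = lambda_A * N_A0 / (lambda_B - lambda_A) * [exp(-lambda_A*t) - exp(-lambda_B*t)]
exp(-0.4043*40) = 9.475227e-08; exp(-0.4525*40) = 1.378066e-08
N_B = 0.4043 * 523707 / (0.4525 - 0.4043) * (9.475227e-08 - 1.378066e-08)
N_B = 0.35570

0.35570


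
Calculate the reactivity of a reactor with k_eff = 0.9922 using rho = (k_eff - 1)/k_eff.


rho = (k_eff - 1) / k_eff
rho = (0.9922 - 1) / 0.9922
rho = -0.0078613

-0.0078613


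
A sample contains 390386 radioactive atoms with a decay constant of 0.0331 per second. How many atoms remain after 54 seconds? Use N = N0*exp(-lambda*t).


N = N0 * exp(-lambda * t)
N = 390386 * exp(-0.0331 * 54)
N = 65349

65349


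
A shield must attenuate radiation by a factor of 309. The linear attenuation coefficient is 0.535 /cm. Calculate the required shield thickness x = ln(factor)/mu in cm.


x = ln(factor) / mu
x = ln(309) / 0.535
x = 10.717 cm

10.717


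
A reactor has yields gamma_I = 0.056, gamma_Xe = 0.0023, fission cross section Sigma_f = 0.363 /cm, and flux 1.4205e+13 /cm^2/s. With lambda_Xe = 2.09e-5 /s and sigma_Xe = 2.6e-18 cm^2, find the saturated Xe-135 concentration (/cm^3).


Xe_eq = (gamma_I + gamma_Xe) * Sigma_f * phi / (lambda_Xe + sigma_Xe * phi)
Numerator = (0.056 + 0.0023) * 0.363 * 1.4205e+13 = 3.006190e+11
Denominator = 2.09e-5 + 2.6e-18 * 1.4205e+13 = 5.783300e-05
Xe_eq = 3.006190e+11 / 5.783300e-05 = 5.1981e+15 /cm^3

5.1981e+15


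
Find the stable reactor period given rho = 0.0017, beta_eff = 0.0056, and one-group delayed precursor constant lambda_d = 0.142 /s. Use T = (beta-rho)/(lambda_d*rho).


T = (beta - rho) / (lambda_d * rho)
T = (0.0056 - 0.0017) / (0.142 * 0.0017)
T = 16.156 s

16.156


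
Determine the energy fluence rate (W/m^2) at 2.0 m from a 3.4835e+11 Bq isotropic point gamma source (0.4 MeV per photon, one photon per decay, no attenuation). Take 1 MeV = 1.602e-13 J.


psi = A * E * 1.602e-13 / (4*pi*r^2)
psi = 3.4835e+11 * 0.4 * 1.602e-13 / (4*pi*2.0^2)
psi = 4.4409e-04 W/m^2

4.4409e-04


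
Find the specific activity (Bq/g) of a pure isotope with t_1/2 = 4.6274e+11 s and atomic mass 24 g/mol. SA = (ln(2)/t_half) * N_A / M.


lambda = ln(2) / t_half = ln(2) / 4.6274e+11 = 1.497919e-12 /s
SA = lambda * N_A / M
SA = 1.497919e-12 * 6.022e23 / 24
SA = 3.7585e+10 Bq/g

3.7585e+10


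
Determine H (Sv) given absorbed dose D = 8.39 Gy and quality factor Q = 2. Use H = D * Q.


H = D * Q
H = 8.39 * 2
H = 16.780 Sv

16.780


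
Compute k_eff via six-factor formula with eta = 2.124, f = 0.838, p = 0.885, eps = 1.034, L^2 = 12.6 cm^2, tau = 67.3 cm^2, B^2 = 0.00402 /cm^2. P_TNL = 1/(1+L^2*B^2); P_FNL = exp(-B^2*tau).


k_inf = eta*f*p*eps = 2.124*0.838*0.885*1.034 = 1.628780
P_TNL = 1/(1 + L^2*B^2) = 1/(1 + 12.6*0.00402) = 0.9517899
P_FNL = exp(-B^2*tau) = exp(-0.00402*67.3) = 0.7629628
k_eff = k_inf * P_TNL * P_FNL = 1.628780 * 0.9517899 * 0.7629628
k_eff = 1.1828

1.1828


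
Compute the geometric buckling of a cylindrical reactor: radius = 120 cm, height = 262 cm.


B^2 = (2.405/R)^2 + (pi/H)^2
B^2 = (2.405/120)^2 + (pi/262)^2
B^2 = 5.4545e-04 /cm^2

5.4545e-04


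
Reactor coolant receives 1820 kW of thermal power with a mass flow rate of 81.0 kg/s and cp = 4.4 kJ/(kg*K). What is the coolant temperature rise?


dT = Q / (m_dot * cp)
dT = 1820 / (81.0 * 4.4)
dT = 5.1066 C

5.1066


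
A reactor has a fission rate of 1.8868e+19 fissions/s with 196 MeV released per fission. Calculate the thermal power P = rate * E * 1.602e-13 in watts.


P = fission_rate * E_MeV * 1.602e-13
P = 1.8868e+19 * 196 * 1.602e-13
P = 5.9244e+08 W

5.9244e+08


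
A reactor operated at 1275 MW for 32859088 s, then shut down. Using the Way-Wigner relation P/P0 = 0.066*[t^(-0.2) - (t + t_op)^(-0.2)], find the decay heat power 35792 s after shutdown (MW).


P/P0 = 0.066 * [t^(-0.2) - (t + t_op)^(-0.2)]
P/P0 = 0.066 * [35792^(-0.2) - (35792 + 32859088)^(-0.2)]
P/P0 = 0.066 * [0.1228126 - 0.03137432] = 0.006034926
P = 1275 * 0.006034926 = 7.6945 MW

7.6945


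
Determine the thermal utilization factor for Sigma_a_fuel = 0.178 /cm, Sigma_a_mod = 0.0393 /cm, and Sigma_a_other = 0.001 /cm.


f = Sigma_a_fuel / (Sigma_a_fuel + Sigma_a_mod + Sigma_a_other)
f = 0.178 / (0.178 + 0.0393 + 0.001)
f = 0.81539

0.81539


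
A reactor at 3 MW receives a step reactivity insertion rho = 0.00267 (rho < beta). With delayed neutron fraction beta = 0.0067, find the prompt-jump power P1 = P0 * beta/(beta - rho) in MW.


P1/P0 = beta / (beta - rho)
P1/P0 = 0.0067 / (0.0067 - 0.00267) = 1.662531
P1 = 3 * 1.662531 = 4.9876 MW

4.9876


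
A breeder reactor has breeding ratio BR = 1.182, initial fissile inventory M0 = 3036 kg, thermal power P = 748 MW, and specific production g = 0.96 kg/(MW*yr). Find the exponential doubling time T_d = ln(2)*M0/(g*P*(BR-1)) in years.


Breeding gain G = BR - 1 = 1.182 - 1 = 0.182
Fissile production rate = g * P * G = 0.96 * 748 * 0.182 = 130.69056 kg/yr
T_d = ln(2) * M0 / (g * P * G)
T_d = ln(2) * 3036 / 130.69056 = 16.102 yr

16.102


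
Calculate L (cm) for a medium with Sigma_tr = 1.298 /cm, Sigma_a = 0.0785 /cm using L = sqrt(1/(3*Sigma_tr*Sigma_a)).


D = 1 / (3 * Sigma_tr) = 1 / (3 * 1.298) = 0.2568053 cm
L = sqrt(D / Sigma_a)
L = sqrt(0.2568053 / 0.0785)
L = 1.8087 cm

1.8087


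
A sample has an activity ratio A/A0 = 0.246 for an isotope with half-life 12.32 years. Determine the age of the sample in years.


lambda = ln(2) / t_half = ln(2) / 12.32 = 0.05626195 /yr
t = -ln(A/A0) / lambda
t = -ln(0.246) / 0.05626195
t = 24.927 yr

24.927


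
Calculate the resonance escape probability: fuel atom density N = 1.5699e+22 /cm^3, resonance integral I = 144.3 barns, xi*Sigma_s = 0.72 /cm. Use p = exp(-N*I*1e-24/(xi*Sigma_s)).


p = exp(-N * I * 1e-24 / (xi*Sigma_s))
p = exp(-1.5699e+22 * 144.3 * 1e-24 / 0.72)
p = 0.043009

0.043009


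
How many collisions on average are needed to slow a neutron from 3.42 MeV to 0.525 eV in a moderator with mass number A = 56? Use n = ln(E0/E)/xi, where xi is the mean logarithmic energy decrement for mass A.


xi = 1 + (A-1)^2/(2A)*ln((A-1)/(A+1)) = 0.03529286 (for A = 56)
n = ln(E0/E) / xi
n = ln(3.42e6 / 0.525) / 0.03529286
n = ln(6.514286e+06) / 0.03529286 = 444.55

444.55


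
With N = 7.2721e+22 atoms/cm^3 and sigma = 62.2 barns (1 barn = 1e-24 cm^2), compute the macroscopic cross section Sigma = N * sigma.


Sigma = N * sigma_barns * 1e-24
Sigma = 7.2721e+22 * 62.2 * 1e-24
Sigma = 4.5232 /cm

4.5232


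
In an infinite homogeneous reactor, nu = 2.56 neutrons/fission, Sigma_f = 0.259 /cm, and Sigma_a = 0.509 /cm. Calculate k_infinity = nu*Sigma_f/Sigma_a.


k_inf = nu * Sigma_f / Sigma_a
k_inf = 2.56 * 0.259 / 0.509
k_inf = 1.3026

1.3026


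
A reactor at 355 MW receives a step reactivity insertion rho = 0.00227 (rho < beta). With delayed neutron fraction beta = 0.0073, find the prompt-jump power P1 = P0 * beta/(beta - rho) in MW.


P1/P0 = beta / (beta - rho)
P1/P0 = 0.0073 / (0.0073 - 0.00227) = 1.451292
P1 = 355 * 1.451292 = 515.21 MW

515.21


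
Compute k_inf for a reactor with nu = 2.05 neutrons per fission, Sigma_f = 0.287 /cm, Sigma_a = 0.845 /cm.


k_inf = nu * Sigma_f / Sigma_a
k_inf = 2.05 * 0.287 / 0.845
k_inf = 0.69627

0.69627


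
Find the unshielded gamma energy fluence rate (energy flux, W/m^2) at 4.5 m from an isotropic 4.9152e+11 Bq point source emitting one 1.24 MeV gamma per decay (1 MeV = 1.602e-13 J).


psi = A * E * 1.602e-13 / (4*pi*r^2)
psi = 4.9152e+11 * 1.24 * 1.602e-13 / (4*pi*4.5^2)
psi = 3.8370e-04 W/m^2

3.8370e-04


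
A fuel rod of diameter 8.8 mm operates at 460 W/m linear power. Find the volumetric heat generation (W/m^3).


r = D / 2 / 1000 = 8.8 / 2 / 1000 = 0.0044 m
q''' = q' / (pi * r^2)
q''' = 460 / (pi * 0.0044^2)
q''' = 7.5631e+06 W/m^3

7.5631e+06


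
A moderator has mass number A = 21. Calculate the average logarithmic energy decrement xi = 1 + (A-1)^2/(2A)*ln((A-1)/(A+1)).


xi = 1 + (A-1)^2/(2A) * ln((A-1)/(A+1))
xi = 1 + (21-1)^2/(2*21) * ln((21-1)/(21 +1))
xi = 0.092284

0.092284


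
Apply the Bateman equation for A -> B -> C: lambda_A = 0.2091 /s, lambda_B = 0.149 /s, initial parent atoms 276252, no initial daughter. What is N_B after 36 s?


N_B(t) = lambda_A * N_A0 / (lambda_B - lambda_A) * [exp(-lambda_A*t) - exp(-lambda_B*t)]
exp(-0.2091*36) = 5.380280e-04; exp(-0.149*36) = 0.004682140
N_B = 0.2091 * 276252 / (0.149 - 0.2091) * (5.380280e-04 - 0.004682140)
N_B = 3983.1

3983.1


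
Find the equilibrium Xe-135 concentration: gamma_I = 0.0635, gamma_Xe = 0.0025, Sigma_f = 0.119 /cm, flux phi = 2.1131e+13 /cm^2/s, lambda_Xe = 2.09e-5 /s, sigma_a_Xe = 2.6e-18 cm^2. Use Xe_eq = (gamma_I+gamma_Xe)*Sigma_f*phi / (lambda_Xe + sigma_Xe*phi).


Xe_eq = (gamma_I + gamma_Xe) * Sigma_f * phi / (lambda_Xe + sigma_Xe * phi)
Numerator = (0.0635 + 0.0025) * 0.119 * 2.1131e+13 = 1.659629e+11
Denominator = 2.09e-5 + 2.6e-18 * 2.1131e+13 = 7.584060e-05
Xe_eq = 1.659629e+11 / 7.584060e-05 = 2.1883e+15 /cm^3

2.1883e+15


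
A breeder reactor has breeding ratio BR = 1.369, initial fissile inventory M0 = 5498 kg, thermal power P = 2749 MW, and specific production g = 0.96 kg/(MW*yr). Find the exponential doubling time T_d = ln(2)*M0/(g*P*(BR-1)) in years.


Breeding gain G = BR - 1 = 1.369 - 1 = 0.369
Fissile production rate = g * P * G = 0.96 * 2749 * 0.369 = 973.80576 kg/yr
T_d = ln(2) * M0 / (g * P * G)
T_d = ln(2) * 5498 / 973.80576 = 3.9134 yr

3.9134


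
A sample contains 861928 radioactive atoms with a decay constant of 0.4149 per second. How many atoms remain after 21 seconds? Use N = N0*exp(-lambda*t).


N = N0 * exp(-lambda * t)
N = 861928 * exp(-0.4149 * 21)
N = 141.74

141.74


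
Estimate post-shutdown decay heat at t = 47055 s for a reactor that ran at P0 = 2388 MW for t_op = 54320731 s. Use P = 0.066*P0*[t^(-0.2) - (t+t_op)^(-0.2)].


P/P0 = 0.066 * [t^(-0.2) - (t + t_op)^(-0.2)]
P/P0 = 0.066 * [47055^(-0.2) - (47055 + 54320731)^(-0.2)]
P/P0 = 0.066 * [0.1162730 - 0.02837473] = 0.005801286
P = 2388 * 0.005801286 = 13.853 MW

13.853


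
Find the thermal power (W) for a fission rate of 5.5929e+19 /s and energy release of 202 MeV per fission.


P = fission_rate * E_MeV * 1.602e-13
P = 5.5929e+19 * 202 * 1.602e-13
P = 1.8099e+09 W

1.8099e+09


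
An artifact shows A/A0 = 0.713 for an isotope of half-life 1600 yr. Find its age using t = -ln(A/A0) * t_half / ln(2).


lambda = ln(2) / t_half = ln(2) / 1600 = 4.332170e-04 /yr
t = -ln(A/A0) / lambda
t = -ln(0.713) / 4.332170e-04
t = 780.84 yr

780.84


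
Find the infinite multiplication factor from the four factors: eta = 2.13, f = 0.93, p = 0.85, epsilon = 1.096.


k_inf = eta * f * p * epsilon
k_inf = 2.13 * 0.93 * 0.85 * 1.096
k_inf = 1.8454

1.8454


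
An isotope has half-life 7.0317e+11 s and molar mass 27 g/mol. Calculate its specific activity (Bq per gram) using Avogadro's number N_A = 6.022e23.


lambda = ln(2) / t_half = ln(2) / 7.0317e+11 = 9.857462e-13 /s
SA = lambda * N_A / M
SA = 9.857462e-13 * 6.022e23 / 27
SA = 2.1986e+10 Bq/g

2.1986e+10


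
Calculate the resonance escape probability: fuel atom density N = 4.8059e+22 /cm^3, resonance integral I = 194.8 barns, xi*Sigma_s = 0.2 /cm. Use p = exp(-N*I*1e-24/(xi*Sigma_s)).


p = exp(-N * I * 1e-24 / (xi*Sigma_s))
p = exp(-4.8059e+22 * 194.8 * 1e-24 / 0.2)
p = 4.6871e-21

4.6871e-21


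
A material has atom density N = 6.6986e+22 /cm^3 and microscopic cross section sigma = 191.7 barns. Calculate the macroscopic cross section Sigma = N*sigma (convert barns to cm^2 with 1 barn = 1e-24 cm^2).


Sigma = N * sigma_barns * 1e-24
Sigma = 6.6986e+22 * 191.7 * 1e-24
Sigma = 12.841 /cm

12.841


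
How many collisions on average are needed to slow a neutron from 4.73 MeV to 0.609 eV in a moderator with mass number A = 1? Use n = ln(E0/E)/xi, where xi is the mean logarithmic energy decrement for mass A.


xi = 1 + (A-1)^2/(2A)*ln((A-1)/(A+1)) = 1 (for A = 1)
n = ln(E0/E) / xi
n = ln(4.73e6 / 0.609) / 1
n = ln(7.766831e+06) / 1 = 15.865

15.865


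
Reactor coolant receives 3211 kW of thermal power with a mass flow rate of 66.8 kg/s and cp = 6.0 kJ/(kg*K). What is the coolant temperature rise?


dT = Q / (m_dot * cp)
dT = 3211 / (66.8 * 6.0)
dT = 8.0115 C

8.0115


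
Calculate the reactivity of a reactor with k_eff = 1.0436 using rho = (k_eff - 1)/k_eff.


rho = (k_eff - 1) / k_eff
rho = (1.0436 - 1) / 1.0436
rho = 0.041778

0.041778


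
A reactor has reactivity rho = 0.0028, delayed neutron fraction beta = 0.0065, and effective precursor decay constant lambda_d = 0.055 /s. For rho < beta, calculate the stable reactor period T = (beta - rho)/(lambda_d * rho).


T = (beta - rho) / (lambda_d * rho)
T = (0.0065 - 0.0028) / (0.055 * 0.0028)
T = 24.026 s

24.026


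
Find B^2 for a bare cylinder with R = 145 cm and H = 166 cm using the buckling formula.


B^2 = (2.405/R)^2 + (pi/H)^2
B^2 = (2.405/145)^2 + (pi/166)^2
B^2 = 6.3327e-04 /cm^2

6.3327e-04


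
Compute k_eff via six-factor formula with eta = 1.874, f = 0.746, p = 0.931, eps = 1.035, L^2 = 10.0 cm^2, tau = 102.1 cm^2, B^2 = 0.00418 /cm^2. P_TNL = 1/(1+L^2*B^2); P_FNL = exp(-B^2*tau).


k_inf = eta*f*p*eps = 1.874*0.746*0.931*1.035 = 1.347096
P_TNL = 1/(1 + L^2*B^2) = 1/(1 + 10.0*0.00418) = 0.9598771
P_FNL = exp(-B^2*tau) = exp(-0.00418*102.1) = 0.6526084
k_eff = k_inf * P_TNL * P_FNL = 1.347096 * 0.9598771 * 0.6526084
k_eff = 0.84385

0.84385


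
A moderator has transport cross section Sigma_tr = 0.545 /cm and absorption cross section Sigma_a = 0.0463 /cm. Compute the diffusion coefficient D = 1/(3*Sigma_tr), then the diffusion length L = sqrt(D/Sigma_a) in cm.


D = 1 / (3 * Sigma_tr) = 1 / (3 * 0.545) = 0.6116208 cm
L = sqrt(D / Sigma_a)
L = sqrt(0.6116208 / 0.0463)
L = 3.6345 cm

3.6345


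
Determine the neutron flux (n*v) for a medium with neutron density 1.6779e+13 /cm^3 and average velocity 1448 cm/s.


phi = n * v
phi = 1.6779e+13 * 1448
phi = 2.4296e+16 /cm^2/s

2.4296e+16


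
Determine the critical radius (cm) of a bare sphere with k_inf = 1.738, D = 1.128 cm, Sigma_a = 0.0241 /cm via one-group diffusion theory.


L^2 = D / Sigma_a = 1.128 / 0.0241 = 46.80498 cm^2
B_m^2 = (k_inf - 1) / L^2 = (1.738 - 1) / 46.80498 = 0.01576755 /cm^2
For a bare sphere: B_g = pi/R, so R_c = pi / sqrt(B_m^2)
R_c = pi / sqrt(0.01576755) = 25.019 cm

25.019


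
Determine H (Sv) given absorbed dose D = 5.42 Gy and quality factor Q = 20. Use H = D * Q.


H = D * Q
H = 5.42 * 20
H = 108.40 Sv

108.40


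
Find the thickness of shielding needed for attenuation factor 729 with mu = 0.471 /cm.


x = ln(factor) / mu
x = ln(729) / 0.471
x = 13.995 cm

13.995


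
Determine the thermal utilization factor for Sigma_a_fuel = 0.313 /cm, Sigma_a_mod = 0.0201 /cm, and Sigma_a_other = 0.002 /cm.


f = Sigma_a_fuel / (Sigma_a_fuel + Sigma_a_mod + Sigma_a_other)
f = 0.313 / (0.313 + 0.0201 + 0.002)
f = 0.93405

0.93405


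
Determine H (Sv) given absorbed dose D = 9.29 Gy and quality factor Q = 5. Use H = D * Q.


H = D * Q
H = 9.29 * 5
H = 46.450 Sv

46.450


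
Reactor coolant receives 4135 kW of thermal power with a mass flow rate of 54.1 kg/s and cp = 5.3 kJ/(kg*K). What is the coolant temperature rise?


dT = Q / (m_dot * cp)
dT = 4135 / (54.1 * 5.3)
dT = 14.421 C

14.421


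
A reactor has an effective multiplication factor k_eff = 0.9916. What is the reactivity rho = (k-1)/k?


rho = (k_eff - 1) / k_eff
rho = (0.9916 - 1) / 0.9916
rho = -0.0084712

-0.0084712


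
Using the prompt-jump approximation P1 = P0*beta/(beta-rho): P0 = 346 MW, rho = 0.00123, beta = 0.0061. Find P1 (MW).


P1/P0 = beta / (beta - rho)
P1/P0 = 0.0061 / (0.0061 - 0.00123) = 1.252567
P1 = 346 * 1.252567 = 433.39 MW

433.39


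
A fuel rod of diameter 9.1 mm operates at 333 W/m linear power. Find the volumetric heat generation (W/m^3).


r = D / 2 / 1000 = 9.1 / 2 / 1000 = 0.00455 m
q''' = q' / (pi * r^2)
q''' = 333 / (pi * 0.00455^2)
q''' = 5.1200e+06 W/m^3

5.1200e+06


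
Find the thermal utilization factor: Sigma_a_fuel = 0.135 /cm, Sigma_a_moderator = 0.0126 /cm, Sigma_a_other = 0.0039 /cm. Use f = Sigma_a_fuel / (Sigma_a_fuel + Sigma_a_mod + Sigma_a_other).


f = Sigma_a_fuel / (Sigma_a_fuel + Sigma_a_mod + Sigma_a_other)
f = 0.135 / (0.135 + 0.0126 + 0.0039)
f = 0.89109

0.89109


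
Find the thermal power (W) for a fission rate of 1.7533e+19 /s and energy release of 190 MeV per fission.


P = fission_rate * E_MeV * 1.602e-13
P = 1.7533e+19 * 190 * 1.602e-13
P = 5.3367e+08 W

5.3367e+08


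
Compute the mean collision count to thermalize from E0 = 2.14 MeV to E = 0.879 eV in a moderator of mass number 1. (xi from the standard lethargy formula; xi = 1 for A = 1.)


xi = 1 + (A-1)^2/(2A)*ln((A-1)/(A+1)) = 1 (for A = 1)
n = ln(E0/E) / xi
n = ln(2.14e6 / 0.879) / 1
n = ln(2.434585e+06) / 1 = 14.705

14.705


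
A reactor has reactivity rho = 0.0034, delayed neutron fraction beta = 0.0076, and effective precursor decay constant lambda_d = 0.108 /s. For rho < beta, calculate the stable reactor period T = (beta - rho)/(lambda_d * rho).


T = (beta - rho) / (lambda_d * rho)
T = (0.0076 - 0.0034) / (0.108 * 0.0034)
T = 11.438 s

11.438


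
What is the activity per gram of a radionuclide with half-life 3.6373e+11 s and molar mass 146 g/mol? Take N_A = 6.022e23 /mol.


lambda = ln(2) / t_half = ln(2) / 3.6373e+11 = 1.905664e-12 /s
SA = lambda * N_A / M
SA = 1.905664e-12 * 6.022e23 / 146
SA = 7.8602e+09 Bq/g

7.8602e+09


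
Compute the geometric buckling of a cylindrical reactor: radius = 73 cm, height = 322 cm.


B^2 = (2.405/R)^2 + (pi/H)^2
B^2 = (2.405/73)^2 + (pi/322)^2
B^2 = 0.0011806 /cm^2

0.0011806


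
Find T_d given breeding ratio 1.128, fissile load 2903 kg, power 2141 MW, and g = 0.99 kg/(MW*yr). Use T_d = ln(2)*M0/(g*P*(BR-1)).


Breeding gain G = BR - 1 = 1.128 - 1 = 0.128
Fissile production rate = g * P * G = 0.99 * 2141 * 0.128 = 271.30752 kg/yr
T_d = ln(2) * M0 / (g * P * G)
T_d = ln(2) * 2903 / 271.30752 = 7.4167 yr

7.4167


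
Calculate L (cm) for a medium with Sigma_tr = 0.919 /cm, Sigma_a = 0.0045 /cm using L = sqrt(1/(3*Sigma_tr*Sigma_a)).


D = 1 / (3 * Sigma_tr) = 1 / (3 * 0.919) = 0.3627131 cm
L = sqrt(D / Sigma_a)
L = sqrt(0.3627131 / 0.0045)
L = 8.9779 cm

8.9779


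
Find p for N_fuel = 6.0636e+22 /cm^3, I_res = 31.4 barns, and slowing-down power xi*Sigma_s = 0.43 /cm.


p = exp(-N * I * 1e-24 / (xi*Sigma_s))
p = exp(-6.0636e+22 * 31.4 * 1e-24 / 0.43)
p = 0.011940

0.011940


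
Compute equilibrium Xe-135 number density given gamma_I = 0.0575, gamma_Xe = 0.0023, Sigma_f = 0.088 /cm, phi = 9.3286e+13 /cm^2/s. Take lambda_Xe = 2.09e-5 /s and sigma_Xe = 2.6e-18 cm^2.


Xe_eq = (gamma_I + gamma_Xe) * Sigma_f * phi / (lambda_Xe + sigma_Xe * phi)
Numerator = (0.0575 + 0.0023) * 0.088 * 9.3286e+13 = 4.909082e+11
Denominator = 2.09e-5 + 2.6e-18 * 9.3286e+13 = 2.634436e-04
Xe_eq = 4.909082e+11 / 2.634436e-04 = 1.8634e+15 /cm^3

1.8634e+15


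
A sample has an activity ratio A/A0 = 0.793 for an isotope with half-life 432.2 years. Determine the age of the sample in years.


lambda = ln(2) / t_half = ln(2) / 432.2 = 0.001603765 /yr
t = -ln(A/A0) / lambda
t = -ln(0.793) / 0.001603765
t = 144.62 yr

144.62


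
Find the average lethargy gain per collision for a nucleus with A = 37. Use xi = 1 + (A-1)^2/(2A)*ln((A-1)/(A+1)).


xi = 1 + (A-1)^2/(2A) * ln((A-1)/(A+1))
xi = 1 + (37-1)^2/(2*37) * ln((37-1)/(37 +1))
xi = 0.053093

0.053093


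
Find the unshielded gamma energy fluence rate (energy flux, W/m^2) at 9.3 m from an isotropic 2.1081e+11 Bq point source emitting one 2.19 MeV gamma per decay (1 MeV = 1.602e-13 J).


psi = A * E * 1.602e-13 / (4*pi*r^2)
psi = 2.1081e+11 * 2.19 * 1.602e-13 / (4*pi*9.3^2)
psi = 6.8049e-05 W/m^2

6.8049e-05


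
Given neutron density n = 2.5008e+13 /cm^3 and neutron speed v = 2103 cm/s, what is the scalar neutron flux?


phi = n * v
phi = 2.5008e+13 * 2103
phi = 5.2592e+16 /cm^2/s

5.2592e+16


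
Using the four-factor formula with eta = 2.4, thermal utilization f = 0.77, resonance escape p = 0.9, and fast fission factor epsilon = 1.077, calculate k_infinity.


k_inf = eta * f * p * epsilon
k_inf = 2.4 * 0.77 * 0.9 * 1.077
k_inf = 1.7913

1.7913


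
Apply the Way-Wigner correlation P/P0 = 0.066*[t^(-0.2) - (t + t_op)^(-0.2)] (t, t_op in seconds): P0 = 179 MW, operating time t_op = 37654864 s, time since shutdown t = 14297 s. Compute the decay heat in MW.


P/P0 = 0.066 * [t^(-0.2) - (t + t_op)^(-0.2)]
P/P0 = 0.066 * [14297^(-0.2) - (14297 + 37654864)^(-0.2)]
P/P0 = 0.066 * [0.1475540 - 0.03053534] = 0.007723232
P = 179 * 0.007723232 = 1.3825 MW

1.3825


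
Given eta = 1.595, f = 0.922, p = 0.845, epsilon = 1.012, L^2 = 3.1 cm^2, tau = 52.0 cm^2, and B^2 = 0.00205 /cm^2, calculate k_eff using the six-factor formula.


k_inf = eta*f*p*eps = 1.595*0.922*0.845*1.012 = 1.257560
P_TNL = 1/(1 + L^2*B^2) = 1/(1 + 3.1*0.00205) = 0.9936851
P_FNL = exp(-B^2*tau) = exp(-0.00205*52.0) = 0.8988852
k_eff = k_inf * P_TNL * P_FNL = 1.257560 * 0.9936851 * 0.8988852
k_eff = 1.1233

1.1233


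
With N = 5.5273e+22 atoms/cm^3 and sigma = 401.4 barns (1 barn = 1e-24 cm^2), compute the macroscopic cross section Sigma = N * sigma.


Sigma = N * sigma_barns * 1e-24
Sigma = 5.5273e+22 * 401.4 * 1e-24
Sigma = 22.187 /cm

22.187


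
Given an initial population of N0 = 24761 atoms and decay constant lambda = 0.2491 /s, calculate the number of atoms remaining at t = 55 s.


N = N0 * exp(-lambda * t)
N = 24761 * exp(-0.2491 * 55)
N = 0.027779

0.027779


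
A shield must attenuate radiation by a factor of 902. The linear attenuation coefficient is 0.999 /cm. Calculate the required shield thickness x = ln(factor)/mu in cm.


x = ln(factor) / mu
x = ln(902) / 0.999
x = 6.8114 cm

6.8114


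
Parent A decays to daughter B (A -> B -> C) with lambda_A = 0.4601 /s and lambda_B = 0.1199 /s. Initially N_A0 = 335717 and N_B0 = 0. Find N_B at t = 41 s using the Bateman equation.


N_B(t) = lambda_A * N_A0 / (lambda_B - lambda_A) * [exp(-lambda_A*t) - exp(-lambda_B*t)]
exp(-0.4601*41) = 6.418381e-09; exp(-0.1199*41) = 0.007329119
N_B = 0.4601 * 335717 / (0.1199 - 0.4601) * (6.418381e-09 - 0.007329119)
N_B = 3327.7

3327.7


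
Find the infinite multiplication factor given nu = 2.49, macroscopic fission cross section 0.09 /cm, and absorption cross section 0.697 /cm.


k_inf = nu * Sigma_f / Sigma_a
k_inf = 2.49 * 0.09 / 0.697
k_inf = 0.32152

0.32152


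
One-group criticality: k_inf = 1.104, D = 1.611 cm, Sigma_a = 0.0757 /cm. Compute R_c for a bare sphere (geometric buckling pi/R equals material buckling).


L^2 = D / Sigma_a = 1.611 / 0.0757 = 21.28137 cm^2
B_m^2 = (k_inf - 1) / L^2 = (1.104 - 1) / 21.28137 = 0.004886903 /cm^2
For a bare sphere: B_g = pi/R, so R_c = pi / sqrt(B_m^2)
R_c = pi / sqrt(0.004886903) = 44.940 cm

44.940


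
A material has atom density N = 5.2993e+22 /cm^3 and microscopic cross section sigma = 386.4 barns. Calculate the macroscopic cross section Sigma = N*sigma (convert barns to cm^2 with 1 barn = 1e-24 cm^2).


Sigma = N * sigma_barns * 1e-24
Sigma = 5.2993e+22 * 386.4 * 1e-24
Sigma = 20.476 /cm

20.476


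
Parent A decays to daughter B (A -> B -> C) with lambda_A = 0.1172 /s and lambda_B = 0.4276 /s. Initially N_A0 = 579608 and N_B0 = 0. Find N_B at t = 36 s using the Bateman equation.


N_B(t) = lambda_A * N_A0 / (lambda_B - lambda_A) * [exp(-lambda_A*t) - exp(-lambda_B*t)]
exp(-0.1172*36) = 0.01471041; exp(-0.4276*36) = 2.063690e-07
N_B = 0.1172 * 579608 / (0.4276 - 0.1172) * (0.01471041 - 2.063690e-07)
N_B = 3219.3

3219.3


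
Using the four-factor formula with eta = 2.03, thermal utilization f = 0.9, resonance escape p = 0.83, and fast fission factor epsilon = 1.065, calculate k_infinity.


k_inf = eta * f * p * epsilon
k_inf = 2.03 * 0.9 * 0.83 * 1.065
k_inf = 1.6150

1.6150


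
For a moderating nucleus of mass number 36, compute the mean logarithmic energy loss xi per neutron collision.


xi = 1 + (A-1)^2/(2A) * ln((A-1)/(A+1))
xi = 1 + (36-1)^2/(2*36) * ln((36-1)/(36 +1))
xi = 0.054541

0.054541


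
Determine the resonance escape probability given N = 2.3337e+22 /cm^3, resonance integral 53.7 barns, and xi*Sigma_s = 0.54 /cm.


p = exp(-N * I * 1e-24 / (xi*Sigma_s))
p = exp(-2.3337e+22 * 53.7 * 1e-24 / 0.54)
p = 0.098201

0.098201


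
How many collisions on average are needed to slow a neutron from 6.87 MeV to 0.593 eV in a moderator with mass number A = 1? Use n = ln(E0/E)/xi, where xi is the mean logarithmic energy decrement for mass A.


xi = 1 + (A-1)^2/(2A)*ln((A-1)/(A+1)) = 1 (for A = 1)
n = ln(E0/E) / xi
n = ln(6.87e6 / 0.593) / 1
n = ln(1.158516e+07) / 1 = 16.265

16.265


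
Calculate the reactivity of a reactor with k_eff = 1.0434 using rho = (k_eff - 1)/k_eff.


rho = (k_eff - 1) / k_eff
rho = (1.0434 - 1) / 1.0434
rho = 0.041595

0.041595


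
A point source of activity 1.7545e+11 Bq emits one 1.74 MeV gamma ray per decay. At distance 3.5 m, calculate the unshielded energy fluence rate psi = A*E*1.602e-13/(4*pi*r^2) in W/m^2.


psi = A * E * 1.602e-13 / (4*pi*r^2)
psi = 1.7545e+11 * 1.74 * 1.602e-13 / (4*pi*3.5^2)
psi = 3.1770e-04 W/m^2

3.1770e-04


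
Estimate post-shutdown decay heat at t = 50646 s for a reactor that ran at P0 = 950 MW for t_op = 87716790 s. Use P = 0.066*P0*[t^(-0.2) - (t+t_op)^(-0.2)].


P/P0 = 0.066 * [t^(-0.2) - (t + t_op)^(-0.2)]
P/P0 = 0.066 * [50646^(-0.2) - (50646 + 87716790)^(-0.2)]
P/P0 = 0.066 * [0.1145753 - 0.02578299] = 0.005860292
P = 950 * 0.005860292 = 5.5673 MW

5.5673


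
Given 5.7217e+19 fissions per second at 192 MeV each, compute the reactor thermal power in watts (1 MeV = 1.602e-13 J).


P = fission_rate * E_MeV * 1.602e-13
P = 5.7217e+19 * 192 * 1.602e-13
P = 1.7599e+09 W

1.7599e+09


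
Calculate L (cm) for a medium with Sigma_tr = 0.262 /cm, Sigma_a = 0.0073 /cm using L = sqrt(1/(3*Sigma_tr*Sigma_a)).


D = 1 / (3 * Sigma_tr) = 1 / (3 * 0.262) = 1.272265 cm
L = sqrt(D / Sigma_a)
L = sqrt(1.272265 / 0.0073)
L = 13.202 cm

13.202


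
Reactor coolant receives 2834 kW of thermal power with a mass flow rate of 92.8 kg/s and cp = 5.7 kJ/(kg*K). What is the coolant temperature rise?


dT = Q / (m_dot * cp)
dT = 2834 / (92.8 * 5.7)
dT = 5.3577 C

5.3577


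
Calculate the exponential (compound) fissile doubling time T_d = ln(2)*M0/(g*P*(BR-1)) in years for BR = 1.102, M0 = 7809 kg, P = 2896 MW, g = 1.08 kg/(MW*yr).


Breeding gain G = BR - 1 = 1.102 - 1 = 0.102
Fissile production rate = g * P * G = 1.08 * 2896 * 0.102 = 319.02336 kg/yr
T_d = ln(2) * M0 / (g * P * G)
T_d = ln(2) * 7809 / 319.02336 = 16.967 yr

16.967


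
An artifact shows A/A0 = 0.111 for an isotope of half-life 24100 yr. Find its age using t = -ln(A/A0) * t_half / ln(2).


lambda = ln(2) / t_half = ln(2) / 24100 = 2.876129e-05 /yr
t = -ln(A/A0) / lambda
t = -ln(0.111) / 2.876129e-05
t = 76430 yr

76430


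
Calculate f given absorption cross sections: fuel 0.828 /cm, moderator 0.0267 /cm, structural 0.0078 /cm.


f = Sigma_a_fuel / (Sigma_a_fuel + Sigma_a_mod + Sigma_a_other)
f = 0.828 / (0.828 + 0.0267 + 0.0078)
f = 0.96000

0.96000


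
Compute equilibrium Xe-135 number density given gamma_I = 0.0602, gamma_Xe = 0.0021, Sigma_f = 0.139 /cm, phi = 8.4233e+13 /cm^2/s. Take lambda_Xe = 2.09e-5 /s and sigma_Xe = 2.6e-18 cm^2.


Xe_eq = (gamma_I + gamma_Xe) * Sigma_f * phi / (lambda_Xe + sigma_Xe * phi)
Numerator = (0.0602 + 0.0021) * 0.139 * 8.4233e+13 = 7.294325e+11
Denominator = 2.09e-5 + 2.6e-18 * 8.4233e+13 = 2.399058e-04
Xe_eq = 7.294325e+11 / 2.399058e-04 = 3.0405e+15 /cm^3

3.0405e+15


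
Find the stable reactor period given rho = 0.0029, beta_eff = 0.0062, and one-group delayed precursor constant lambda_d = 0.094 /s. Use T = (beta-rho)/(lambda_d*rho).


T = (beta - rho) / (lambda_d * rho)
T = (0.0062 - 0.0029) / (0.094 * 0.0029)
T = 12.106 s

12.106


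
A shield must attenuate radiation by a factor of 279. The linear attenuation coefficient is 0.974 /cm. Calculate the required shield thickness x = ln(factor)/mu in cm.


x = ln(factor) / mu
x = ln(279) / 0.974
x = 5.7815 cm

5.7815


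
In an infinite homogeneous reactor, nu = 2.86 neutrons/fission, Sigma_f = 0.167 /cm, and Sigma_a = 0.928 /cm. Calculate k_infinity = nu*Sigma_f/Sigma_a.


k_inf = nu * Sigma_f / Sigma_a
k_inf = 2.86 * 0.167 / 0.928
k_inf = 0.51468

0.51468


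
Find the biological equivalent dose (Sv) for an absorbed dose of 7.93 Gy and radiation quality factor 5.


H = D * Q
H = 7.93 * 5
H = 39.650 Sv

39.650


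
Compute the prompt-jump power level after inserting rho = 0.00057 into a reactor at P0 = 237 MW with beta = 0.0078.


P1/P0 = beta / (beta - rho)
P1/P0 = 0.0078 / (0.0078 - 0.00057) = 1.078838
P1 = 237 * 1.078838 = 255.68 MW

255.68


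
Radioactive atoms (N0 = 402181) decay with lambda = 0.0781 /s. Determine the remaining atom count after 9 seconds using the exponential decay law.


N = N0 * exp(-lambda * t)
N = 402181 * exp(-0.0781 * 9)
N = 199139

199139


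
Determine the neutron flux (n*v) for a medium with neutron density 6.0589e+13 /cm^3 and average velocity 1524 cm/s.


phi = n * v
phi = 6.0589e+13 * 1524
phi = 9.2338e+16 /cm^2/s

9.2338e+16
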